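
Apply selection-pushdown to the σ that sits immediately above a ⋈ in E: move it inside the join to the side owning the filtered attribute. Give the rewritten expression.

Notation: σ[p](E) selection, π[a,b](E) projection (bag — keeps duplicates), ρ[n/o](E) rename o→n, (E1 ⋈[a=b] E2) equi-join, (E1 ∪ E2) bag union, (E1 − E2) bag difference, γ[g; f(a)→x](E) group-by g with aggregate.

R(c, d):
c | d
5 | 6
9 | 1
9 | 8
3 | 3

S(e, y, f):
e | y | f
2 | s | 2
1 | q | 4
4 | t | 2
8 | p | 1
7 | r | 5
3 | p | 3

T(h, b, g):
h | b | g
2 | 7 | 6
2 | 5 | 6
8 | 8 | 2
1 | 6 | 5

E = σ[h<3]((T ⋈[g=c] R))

σ filters on h, owned by the left side.
E' = (σ[h<3](T) ⋈[g=c] R)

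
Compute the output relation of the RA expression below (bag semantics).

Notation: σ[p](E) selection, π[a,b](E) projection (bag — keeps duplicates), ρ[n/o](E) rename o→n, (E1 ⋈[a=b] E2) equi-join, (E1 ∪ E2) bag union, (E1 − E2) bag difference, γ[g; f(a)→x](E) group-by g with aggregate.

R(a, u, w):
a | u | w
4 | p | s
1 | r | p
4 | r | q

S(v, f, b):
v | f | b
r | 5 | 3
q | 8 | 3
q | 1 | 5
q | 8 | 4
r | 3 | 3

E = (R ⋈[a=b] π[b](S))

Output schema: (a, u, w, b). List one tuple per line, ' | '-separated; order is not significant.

Subexpression sizes:
  R → 3
  S → 5
  π[b](S) → 5
  (R ⋈[a=b] π[b](S)) → 2

== RESULT ==
a | u | w | b
4 | p | s | 4
4 | r | q | 4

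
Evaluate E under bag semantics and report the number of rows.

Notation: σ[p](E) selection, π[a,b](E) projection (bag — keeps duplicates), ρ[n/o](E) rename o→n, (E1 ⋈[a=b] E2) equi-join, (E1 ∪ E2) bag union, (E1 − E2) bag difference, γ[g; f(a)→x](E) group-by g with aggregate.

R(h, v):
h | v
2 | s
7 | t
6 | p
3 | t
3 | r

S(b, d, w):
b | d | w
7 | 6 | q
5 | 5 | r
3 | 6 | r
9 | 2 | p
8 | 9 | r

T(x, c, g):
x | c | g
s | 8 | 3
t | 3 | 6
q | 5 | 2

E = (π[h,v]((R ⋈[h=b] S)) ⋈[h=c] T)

Per-node cardinality:
  R → 5
  S → 5
  (R ⋈[h=b] S) → 3
  π[h,v]((R ⋈[h=b] S)) → 3
  T → 3
  (π[h,v]((R ⋈[h=b] S)) ⋈[h=c] T) → 2

|E| = 2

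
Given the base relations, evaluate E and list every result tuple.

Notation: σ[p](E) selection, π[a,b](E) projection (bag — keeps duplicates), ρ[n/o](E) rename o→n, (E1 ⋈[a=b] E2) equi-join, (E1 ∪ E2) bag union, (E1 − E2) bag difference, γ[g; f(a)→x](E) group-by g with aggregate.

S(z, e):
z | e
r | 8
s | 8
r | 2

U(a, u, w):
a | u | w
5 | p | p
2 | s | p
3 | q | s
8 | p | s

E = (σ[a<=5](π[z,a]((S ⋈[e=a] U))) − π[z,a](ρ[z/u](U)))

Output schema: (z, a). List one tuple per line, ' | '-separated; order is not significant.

Per-node cardinality:
  S → 3
  U → 4
  (S ⋈[e=a] U) → 3
  π[z,a]((S ⋈[e=a] U)) → 3
  σ[a<=5](π[z,a]((S ⋈[e=a] U))) → 1
  U → 4
  ρ[z/u](U) → 4
  π[z,a](ρ[z/u](U)) → 4
  (σ[a<=5](π[z,a]((S ⋈[e=a] U))) − π[z,a](ρ[z/u](U))) → 1

== RESULT ==
z | a
r | 2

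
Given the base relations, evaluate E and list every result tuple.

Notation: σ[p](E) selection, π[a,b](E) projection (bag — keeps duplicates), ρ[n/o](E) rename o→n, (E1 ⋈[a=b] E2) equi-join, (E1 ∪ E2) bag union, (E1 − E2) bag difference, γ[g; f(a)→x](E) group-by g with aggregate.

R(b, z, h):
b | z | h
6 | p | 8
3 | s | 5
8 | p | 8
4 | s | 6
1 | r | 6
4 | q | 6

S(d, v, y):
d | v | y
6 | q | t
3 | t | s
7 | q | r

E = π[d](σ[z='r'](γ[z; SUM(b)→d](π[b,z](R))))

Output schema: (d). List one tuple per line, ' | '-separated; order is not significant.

Row counts bottom-up:
  R → 6
  π[b,z](R) → 6
  γ[z; SUM(b)→d](π[b,z](R)) → 4
  σ[z='r'](γ[z; SUM(b)→d](π[b,z](R))) → 1
  π[d](σ[z='r'](γ[z; SUM(b)→d](π[b,z](R)))) → 1

== RESULT ==
d
1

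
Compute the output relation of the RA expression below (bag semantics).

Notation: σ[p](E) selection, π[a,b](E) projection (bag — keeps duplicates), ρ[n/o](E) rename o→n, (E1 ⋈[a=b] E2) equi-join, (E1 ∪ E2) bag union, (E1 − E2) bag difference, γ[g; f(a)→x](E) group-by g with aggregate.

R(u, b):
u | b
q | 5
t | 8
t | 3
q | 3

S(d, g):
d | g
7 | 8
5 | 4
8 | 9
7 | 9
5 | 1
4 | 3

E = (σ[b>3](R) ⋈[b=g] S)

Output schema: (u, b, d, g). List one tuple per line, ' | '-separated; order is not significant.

Per-node cardinality:
  R → 4
  σ[b>3](R) → 2
  S → 6
  (σ[b>3](R) ⋈[b=g] S) → 1

== RESULT ==
u | b | d | g
t | 8 | 7 | 8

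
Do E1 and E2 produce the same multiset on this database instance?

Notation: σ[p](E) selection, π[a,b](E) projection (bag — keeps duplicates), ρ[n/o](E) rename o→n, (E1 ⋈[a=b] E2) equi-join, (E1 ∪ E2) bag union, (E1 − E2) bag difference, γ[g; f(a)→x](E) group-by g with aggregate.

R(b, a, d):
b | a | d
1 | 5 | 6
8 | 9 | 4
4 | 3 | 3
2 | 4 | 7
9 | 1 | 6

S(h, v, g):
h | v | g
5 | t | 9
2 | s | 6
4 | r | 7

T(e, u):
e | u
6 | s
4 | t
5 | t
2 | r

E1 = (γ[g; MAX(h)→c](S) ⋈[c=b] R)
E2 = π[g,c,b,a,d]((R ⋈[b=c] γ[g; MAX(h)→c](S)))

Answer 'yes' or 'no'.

E1 row counts bottom-up:
  S → 3
  γ[g; MAX(h)→c](S) → 3
  R → 5
  (γ[g; MAX(h)→c](S) ⋈[c=b] R) → 2
E2 row counts bottom-up:
  R → 5
  S → 3
  γ[g; MAX(h)→c](S) → 3
  (R ⋈[b=c] γ[g; MAX(h)→c](S)) → 2
  π[g,c,b,a,d]((R ⋈[b=c] γ[g; MAX(h)→c](S))) → 2

E1 and E2 produce the same multiset:
g | c | b | a | d
6 | 2 | 2 | 4 | 7
7 | 4 | 4 | 3 | 3

yes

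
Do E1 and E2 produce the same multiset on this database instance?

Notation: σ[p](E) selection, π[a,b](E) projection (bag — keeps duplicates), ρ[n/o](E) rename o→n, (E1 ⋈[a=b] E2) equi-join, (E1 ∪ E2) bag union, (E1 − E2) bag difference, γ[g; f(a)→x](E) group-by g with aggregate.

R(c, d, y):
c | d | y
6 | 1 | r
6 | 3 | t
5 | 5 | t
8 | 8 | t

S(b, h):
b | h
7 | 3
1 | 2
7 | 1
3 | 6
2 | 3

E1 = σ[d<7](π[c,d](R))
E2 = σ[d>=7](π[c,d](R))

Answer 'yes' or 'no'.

E1 row counts bottom-up:
  R → 4
  π[c,d](R) → 4
  σ[d<7](π[c,d](R)) → 3
E2 row counts bottom-up:
  R → 4
  π[c,d](R) → 4
  σ[d>=7](π[c,d](R)) → 1

E1 result:
c | d
5 | 5
6 | 1
6 | 3
E2 result:
c | d
8 | 8
Witness: (8, 8) appears 0× in E1 but 1× in E2.

no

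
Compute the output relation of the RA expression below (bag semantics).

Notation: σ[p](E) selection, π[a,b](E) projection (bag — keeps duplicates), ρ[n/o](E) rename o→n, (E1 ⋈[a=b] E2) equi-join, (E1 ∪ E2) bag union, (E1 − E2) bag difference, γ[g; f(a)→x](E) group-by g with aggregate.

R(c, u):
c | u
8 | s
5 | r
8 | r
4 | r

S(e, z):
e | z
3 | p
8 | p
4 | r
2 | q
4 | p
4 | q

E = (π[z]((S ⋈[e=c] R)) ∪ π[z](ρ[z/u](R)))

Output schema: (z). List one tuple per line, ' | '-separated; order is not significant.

Stepwise |·|:
  S → 6
  R → 4
  (S ⋈[e=c] R) → 5
  π[z]((S ⋈[e=c] R)) → 5
  R → 4
  ρ[z/u](R) → 4
  π[z](ρ[z/u](R)) → 4
  (π[z]((S ⋈[e=c] R)) ∪ π[z](ρ[z/u](R))) → 9

== RESULT ==
z
p
p
p
q
r
r
r
r
s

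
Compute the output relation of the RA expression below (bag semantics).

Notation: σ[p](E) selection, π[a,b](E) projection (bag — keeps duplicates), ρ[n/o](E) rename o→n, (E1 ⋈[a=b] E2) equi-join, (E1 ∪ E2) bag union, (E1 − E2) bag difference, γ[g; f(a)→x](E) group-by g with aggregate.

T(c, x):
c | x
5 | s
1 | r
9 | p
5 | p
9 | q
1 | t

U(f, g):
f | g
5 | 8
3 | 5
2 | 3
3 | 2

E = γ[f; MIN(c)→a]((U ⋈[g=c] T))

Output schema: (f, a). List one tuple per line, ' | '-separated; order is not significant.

Stepwise |·|:
  U → 4
  T → 6
  (U ⋈[g=c] T) → 2
  γ[f; MIN(c)→a]((U ⋈[g=c] T)) → 1

== RESULT ==
f | a
3 | 5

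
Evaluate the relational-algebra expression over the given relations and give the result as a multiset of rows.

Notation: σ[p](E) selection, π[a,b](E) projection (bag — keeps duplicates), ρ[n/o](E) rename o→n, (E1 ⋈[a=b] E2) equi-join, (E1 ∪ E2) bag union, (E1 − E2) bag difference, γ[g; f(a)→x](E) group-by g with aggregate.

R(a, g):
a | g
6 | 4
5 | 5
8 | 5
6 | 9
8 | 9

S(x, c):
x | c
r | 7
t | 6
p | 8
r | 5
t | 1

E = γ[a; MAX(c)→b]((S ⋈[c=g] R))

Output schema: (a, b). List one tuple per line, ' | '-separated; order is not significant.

Row counts bottom-up:
  S → 5
  R → 5
  (S ⋈[c=g] R) → 2
  γ[a; MAX(c)→b]((S ⋈[c=g] R)) → 2

== RESULT ==
a | b
5 | 5
8 | 5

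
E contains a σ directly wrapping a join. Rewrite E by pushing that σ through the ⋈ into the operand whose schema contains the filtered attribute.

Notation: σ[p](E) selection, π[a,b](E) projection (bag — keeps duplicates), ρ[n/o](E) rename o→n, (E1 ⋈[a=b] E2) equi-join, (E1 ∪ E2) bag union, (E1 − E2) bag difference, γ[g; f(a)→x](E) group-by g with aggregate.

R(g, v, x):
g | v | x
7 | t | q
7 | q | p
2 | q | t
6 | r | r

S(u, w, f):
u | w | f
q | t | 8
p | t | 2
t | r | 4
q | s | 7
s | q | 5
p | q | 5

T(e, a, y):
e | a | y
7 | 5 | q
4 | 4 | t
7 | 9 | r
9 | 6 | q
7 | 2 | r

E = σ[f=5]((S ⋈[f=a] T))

σ filters on f, owned by the left side.
E' = (σ[f=5](S) ⋈[f=a] T)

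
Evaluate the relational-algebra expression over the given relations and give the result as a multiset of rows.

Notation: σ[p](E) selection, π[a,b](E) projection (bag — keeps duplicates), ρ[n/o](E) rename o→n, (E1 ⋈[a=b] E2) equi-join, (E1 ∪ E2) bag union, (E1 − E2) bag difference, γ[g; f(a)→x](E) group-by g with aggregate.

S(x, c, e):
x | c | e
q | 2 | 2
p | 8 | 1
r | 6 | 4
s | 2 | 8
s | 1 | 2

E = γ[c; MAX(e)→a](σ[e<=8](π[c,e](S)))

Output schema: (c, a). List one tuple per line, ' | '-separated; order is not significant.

Per-node cardinality:
  S → 5
  π[c,e](S) → 5
  σ[e<=8](π[c,e](S)) → 5
  γ[c; MAX(e)→a](σ[e<=8](π[c,e](S))) → 4

== RESULT ==
c | a
1 | 2
2 | 8
6 | 4
8 | 1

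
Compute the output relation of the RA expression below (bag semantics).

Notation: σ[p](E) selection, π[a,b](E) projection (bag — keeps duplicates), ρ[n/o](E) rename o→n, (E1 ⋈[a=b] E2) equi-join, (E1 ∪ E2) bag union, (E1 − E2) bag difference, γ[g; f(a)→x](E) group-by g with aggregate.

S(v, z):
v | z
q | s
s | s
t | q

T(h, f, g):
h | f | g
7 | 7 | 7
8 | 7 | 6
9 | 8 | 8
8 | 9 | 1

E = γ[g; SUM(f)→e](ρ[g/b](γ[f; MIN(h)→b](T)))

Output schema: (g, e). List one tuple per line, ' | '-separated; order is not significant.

Stepwise |·|:
  T → 4
  γ[f; MIN(h)→b](T) → 3
  ρ[g/b](γ[f; MIN(h)→b](T)) → 3
  γ[g; SUM(f)→e](ρ[g/b](γ[f; MIN(h)→b](T))) → 3

== RESULT ==
g | e
7 | 7
8 | 9
9 | 8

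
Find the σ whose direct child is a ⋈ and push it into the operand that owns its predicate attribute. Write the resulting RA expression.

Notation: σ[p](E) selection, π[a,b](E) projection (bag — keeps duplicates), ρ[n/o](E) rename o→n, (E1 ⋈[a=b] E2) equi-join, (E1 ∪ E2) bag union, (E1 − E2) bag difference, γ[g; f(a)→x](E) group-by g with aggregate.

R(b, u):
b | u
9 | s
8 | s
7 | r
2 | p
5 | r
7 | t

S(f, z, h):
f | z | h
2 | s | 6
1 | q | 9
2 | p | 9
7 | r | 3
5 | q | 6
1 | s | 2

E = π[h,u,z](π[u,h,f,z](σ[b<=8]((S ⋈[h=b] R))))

σ filters on b, owned by the right side.
E' = π[h,u,z](π[u,h,f,z]((S ⋈[h=b] σ[b<=8](R))))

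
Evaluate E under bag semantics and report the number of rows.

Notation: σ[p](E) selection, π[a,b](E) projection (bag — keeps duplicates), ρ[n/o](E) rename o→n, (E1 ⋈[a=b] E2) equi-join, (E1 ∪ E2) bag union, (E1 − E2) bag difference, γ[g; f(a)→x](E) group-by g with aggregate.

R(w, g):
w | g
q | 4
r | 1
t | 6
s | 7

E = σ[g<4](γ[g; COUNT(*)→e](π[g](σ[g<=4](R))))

Subexpression sizes:
  R → 4
  σ[g<=4](R) → 2
  π[g](σ[g<=4](R)) → 2
  γ[g; COUNT(*)→e](π[g](σ[g<=4](R))) → 2
  σ[g<4](γ[g; COUNT(*)→e](π[g](σ[g<=4](R)))) → 1

|E| = 1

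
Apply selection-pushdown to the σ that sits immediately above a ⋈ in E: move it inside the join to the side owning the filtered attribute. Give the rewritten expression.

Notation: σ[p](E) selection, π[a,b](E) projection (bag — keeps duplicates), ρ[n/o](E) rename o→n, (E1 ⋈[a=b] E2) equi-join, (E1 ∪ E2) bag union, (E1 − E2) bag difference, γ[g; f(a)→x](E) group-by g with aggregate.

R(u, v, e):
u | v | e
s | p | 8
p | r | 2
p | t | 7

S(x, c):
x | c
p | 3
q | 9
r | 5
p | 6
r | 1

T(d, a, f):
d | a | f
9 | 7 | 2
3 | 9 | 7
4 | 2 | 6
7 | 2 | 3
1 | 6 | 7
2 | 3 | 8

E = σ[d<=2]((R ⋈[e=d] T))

σ filters on d, owned by the right side.
E' = (R ⋈[e=d] σ[d<=2](T))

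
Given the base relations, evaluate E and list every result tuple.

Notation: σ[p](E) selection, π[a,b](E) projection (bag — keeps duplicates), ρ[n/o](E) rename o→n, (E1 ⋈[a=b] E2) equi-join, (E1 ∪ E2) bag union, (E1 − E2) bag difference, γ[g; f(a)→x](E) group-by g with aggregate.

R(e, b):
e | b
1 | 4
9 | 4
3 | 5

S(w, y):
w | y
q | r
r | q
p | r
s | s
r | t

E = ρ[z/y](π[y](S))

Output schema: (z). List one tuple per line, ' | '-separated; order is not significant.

Stepwise |·|:
  S → 5
  π[y](S) → 5
  ρ[z/y](π[y](S)) → 5

== RESULT ==
z
q
r
r
s
t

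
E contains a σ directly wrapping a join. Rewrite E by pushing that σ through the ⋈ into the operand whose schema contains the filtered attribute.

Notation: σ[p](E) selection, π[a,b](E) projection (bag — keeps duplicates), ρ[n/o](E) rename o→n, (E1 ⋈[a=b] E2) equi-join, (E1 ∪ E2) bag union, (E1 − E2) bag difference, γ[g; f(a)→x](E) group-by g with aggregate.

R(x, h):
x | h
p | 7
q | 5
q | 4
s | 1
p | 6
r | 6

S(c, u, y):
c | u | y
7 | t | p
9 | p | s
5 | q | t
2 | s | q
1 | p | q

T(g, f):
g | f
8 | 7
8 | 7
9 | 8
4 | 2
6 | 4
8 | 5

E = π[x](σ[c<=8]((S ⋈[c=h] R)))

σ filters on c, owned by the left side.
E' = π[x]((σ[c<=8](S) ⋈[c=h] R))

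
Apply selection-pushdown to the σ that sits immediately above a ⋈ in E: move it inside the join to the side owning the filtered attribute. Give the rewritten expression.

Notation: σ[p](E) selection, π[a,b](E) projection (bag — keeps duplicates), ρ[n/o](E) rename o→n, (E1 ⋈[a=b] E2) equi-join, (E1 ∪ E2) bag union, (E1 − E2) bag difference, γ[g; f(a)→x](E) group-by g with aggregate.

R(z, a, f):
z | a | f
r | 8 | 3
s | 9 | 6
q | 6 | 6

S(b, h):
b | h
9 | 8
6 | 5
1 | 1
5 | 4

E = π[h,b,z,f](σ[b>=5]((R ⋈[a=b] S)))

σ filters on b, owned by the right side.
E' = π[h,b,z,f]((R ⋈[a=b] σ[b>=5](S)))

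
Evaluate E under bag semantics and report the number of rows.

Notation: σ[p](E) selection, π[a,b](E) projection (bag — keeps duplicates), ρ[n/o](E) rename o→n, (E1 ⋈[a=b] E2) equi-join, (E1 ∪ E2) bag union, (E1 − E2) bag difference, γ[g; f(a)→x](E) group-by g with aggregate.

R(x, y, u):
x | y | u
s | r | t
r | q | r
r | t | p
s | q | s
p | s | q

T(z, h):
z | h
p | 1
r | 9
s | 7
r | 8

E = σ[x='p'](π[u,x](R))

Subexpression sizes:
  R → 5
  π[u,x](R) → 5
  σ[x='p'](π[u,x](R)) → 1

|E| = 1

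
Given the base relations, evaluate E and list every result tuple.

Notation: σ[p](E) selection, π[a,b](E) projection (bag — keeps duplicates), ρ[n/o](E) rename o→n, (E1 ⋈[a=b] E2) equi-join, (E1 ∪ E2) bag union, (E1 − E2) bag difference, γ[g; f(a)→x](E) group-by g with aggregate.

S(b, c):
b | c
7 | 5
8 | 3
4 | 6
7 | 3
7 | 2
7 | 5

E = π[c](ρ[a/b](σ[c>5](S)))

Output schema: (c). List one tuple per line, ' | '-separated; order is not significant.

Per-node cardinality:
  S → 6
  σ[c>5](S) → 1
  ρ[a/b](σ[c>5](S)) → 1
  π[c](ρ[a/b](σ[c>5](S))) → 1

== RESULT ==
c
6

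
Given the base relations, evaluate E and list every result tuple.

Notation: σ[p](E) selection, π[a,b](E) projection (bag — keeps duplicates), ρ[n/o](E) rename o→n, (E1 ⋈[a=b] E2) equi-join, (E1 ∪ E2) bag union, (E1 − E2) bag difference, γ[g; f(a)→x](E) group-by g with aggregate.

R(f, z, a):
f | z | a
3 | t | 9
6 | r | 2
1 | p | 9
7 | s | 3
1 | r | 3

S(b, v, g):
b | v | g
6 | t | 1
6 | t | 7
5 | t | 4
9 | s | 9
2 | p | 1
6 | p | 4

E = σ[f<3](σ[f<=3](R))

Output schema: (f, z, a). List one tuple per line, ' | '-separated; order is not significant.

Row counts bottom-up:
  R → 5
  σ[f<=3](R) → 3
  σ[f<3](σ[f<=3](R)) → 2

== RESULT ==
f | z | a
1 | p | 9
1 | r | 3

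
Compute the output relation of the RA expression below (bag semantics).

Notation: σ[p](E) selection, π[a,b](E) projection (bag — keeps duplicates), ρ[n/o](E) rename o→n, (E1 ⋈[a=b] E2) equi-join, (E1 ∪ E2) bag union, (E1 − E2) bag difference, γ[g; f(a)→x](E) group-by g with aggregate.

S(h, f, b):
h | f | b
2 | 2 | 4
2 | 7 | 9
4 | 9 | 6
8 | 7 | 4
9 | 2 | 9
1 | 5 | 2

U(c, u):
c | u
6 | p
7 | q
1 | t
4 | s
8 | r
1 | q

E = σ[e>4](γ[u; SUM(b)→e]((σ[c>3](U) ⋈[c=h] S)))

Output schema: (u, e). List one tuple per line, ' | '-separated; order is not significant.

Stepwise |·|:
  U → 6
  σ[c>3](U) → 4
  S → 6
  (σ[c>3](U) ⋈[c=h] S) → 2
  γ[u; SUM(b)→e]((σ[c>3](U) ⋈[c=h] S)) → 2
  σ[e>4](γ[u; SUM(b)→e]((σ[c>3](U) ⋈[c=h] S))) → 1

== RESULT ==
u | e
s | 6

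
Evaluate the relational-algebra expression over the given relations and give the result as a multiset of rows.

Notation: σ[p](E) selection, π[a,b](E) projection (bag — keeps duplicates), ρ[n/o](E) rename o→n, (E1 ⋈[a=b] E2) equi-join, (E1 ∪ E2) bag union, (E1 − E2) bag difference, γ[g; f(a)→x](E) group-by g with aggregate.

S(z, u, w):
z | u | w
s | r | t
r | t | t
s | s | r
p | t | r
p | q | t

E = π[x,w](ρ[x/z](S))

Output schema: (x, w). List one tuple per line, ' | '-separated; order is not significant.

Subexpression sizes:
  S → 5
  ρ[x/z](S) → 5
  π[x,w](ρ[x/z](S)) → 5

== RESULT ==
x | w
p | r
p | t
r | t
s | r
s | t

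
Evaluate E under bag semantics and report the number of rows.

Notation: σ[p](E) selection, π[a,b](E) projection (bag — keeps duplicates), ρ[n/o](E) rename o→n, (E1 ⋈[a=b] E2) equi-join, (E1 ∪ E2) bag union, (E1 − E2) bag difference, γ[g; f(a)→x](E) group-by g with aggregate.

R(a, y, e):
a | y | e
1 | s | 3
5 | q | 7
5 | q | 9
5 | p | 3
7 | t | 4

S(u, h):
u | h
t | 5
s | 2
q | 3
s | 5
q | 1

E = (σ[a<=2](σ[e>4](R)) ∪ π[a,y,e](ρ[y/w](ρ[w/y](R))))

Per-node cardinality:
  R → 5
  σ[e>4](R) → 2
  σ[a<=2](σ[e>4](R)) → 0
  R → 5
  ρ[w/y](R) → 5
  ρ[y/w](ρ[w/y](R)) → 5
  π[a,y,e](ρ[y/w](ρ[w/y](R))) → 5
  (σ[a<=2](σ[e>4](R)) ∪ π[a,y,e](ρ[y/w](ρ[w/y](R)))) → 5

|E| = 5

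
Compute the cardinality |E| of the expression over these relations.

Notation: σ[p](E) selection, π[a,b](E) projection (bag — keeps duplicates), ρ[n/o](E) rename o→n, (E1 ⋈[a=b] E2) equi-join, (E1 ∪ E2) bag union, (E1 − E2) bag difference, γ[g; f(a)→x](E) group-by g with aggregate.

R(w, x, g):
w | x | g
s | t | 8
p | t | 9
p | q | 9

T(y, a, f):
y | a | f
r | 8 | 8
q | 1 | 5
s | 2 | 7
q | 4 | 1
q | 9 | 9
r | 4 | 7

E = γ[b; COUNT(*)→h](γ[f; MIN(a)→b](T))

Per-node cardinality:
  T → 6
  γ[f; MIN(a)→b](T) → 5
  γ[b; COUNT(*)→h](γ[f; MIN(a)→b](T)) → 5

|E| = 5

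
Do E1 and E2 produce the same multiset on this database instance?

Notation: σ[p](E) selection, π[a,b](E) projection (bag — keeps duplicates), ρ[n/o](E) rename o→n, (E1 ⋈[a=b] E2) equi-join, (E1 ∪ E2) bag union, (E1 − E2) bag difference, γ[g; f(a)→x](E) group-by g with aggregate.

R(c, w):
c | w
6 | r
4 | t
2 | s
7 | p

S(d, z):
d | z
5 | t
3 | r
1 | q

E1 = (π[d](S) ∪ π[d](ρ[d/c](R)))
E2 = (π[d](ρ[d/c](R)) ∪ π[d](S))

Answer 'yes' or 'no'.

E1 subexpression sizes:
  S → 3
  π[d](S) → 3
  R → 4
  ρ[d/c](R) → 4
  π[d](ρ[d/c](R)) → 4
  (π[d](S) ∪ π[d](ρ[d/c](R))) → 7
E2 subexpression sizes:
  R → 4
  ρ[d/c](R) → 4
  π[d](ρ[d/c](R)) → 4
  S → 3
  π[d](S) → 3
  (π[d](ρ[d/c](R)) ∪ π[d](S)) → 7

E1 and E2 produce the same multiset:
d
1
2
3
4
5
6
7

yes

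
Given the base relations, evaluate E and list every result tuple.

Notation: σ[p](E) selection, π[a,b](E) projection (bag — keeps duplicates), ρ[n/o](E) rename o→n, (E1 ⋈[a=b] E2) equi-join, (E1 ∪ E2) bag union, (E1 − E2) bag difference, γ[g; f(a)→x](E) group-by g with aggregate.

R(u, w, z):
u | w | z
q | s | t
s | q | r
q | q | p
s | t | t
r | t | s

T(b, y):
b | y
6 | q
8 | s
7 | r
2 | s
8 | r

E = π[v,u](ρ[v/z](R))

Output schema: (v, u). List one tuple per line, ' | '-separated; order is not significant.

Per-node cardinality:
  R → 5
  ρ[v/z](R) → 5
  π[v,u](ρ[v/z](R)) → 5

== RESULT ==
v | u
p | q
r | s
s | r
t | q
t | s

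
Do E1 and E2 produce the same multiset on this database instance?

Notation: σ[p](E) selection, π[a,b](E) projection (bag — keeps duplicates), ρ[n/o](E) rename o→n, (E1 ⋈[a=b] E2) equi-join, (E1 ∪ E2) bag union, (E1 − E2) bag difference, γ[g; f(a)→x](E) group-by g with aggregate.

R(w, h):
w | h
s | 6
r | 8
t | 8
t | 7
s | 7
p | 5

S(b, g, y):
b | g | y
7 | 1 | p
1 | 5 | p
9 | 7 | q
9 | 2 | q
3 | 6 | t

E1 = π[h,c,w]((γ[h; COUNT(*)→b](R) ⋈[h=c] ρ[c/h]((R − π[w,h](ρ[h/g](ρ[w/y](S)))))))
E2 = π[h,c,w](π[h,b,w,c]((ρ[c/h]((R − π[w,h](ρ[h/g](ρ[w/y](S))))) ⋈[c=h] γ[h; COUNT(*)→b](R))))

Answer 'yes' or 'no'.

E1 row counts bottom-up:
  R → 6
  γ[h; COUNT(*)→b](R) → 4
  R → 6
  S → 5
  ρ[w/y](S) → 5
  ρ[h/g](ρ[w/y](S)) → 5
  π[w,h](ρ[h/g](ρ[w/y](S))) → 5
  (R − π[w,h](ρ[h/g](ρ[w/y](S)))) → 5
  ρ[c/h]((R − π[w,h](ρ[h/g](ρ[w/y](S))))) → 5
  (γ[h; COUNT(*)→b](R) ⋈[h=c] ρ[c/h]((R − π[w,h](ρ[h/g](ρ[w/y](S)))))) → 5
  π[h,c,w]((γ[h; COUNT(*)→b](R) ⋈[h=c] ρ[c/h]((R − π[w,h](ρ[h/g](ρ[w/y](S))))))) → 5
E2 row counts bottom-up:
  R → 6
  S → 5
  ρ[w/y](S) → 5
  ρ[h/g](ρ[w/y](S)) → 5
  π[w,h](ρ[h/g](ρ[w/y](S))) → 5
  (R − π[w,h](ρ[h/g](ρ[w/y](S)))) → 5
  ρ[c/h]((R − π[w,h](ρ[h/g](ρ[w/y](S))))) → 5
  R → 6
  γ[h; COUNT(*)→b](R) → 4
  (ρ[c/h]((R − π[w,h](ρ[h/g](ρ[w/y](S))))) ⋈[c=h] γ[h; COUNT(*)→b](R)) → 5
  π[h,b,w,c]((ρ[c/h]((R − π[w,h](ρ[h/g](ρ[w/y](S))))) ⋈[c=h] γ[h; COUNT(*)→b](R))) → 5
  π[h,c,w](π[h,b,w,c]((ρ[c/h]((R − π[w,h](ρ[h/g](ρ[w/y](S))))) ⋈[c=h] γ[h; COUNT(*)→b](R)))) → 5

E1 and E2 produce the same multiset:
h | c | w
6 | 6 | s
7 | 7 | s
7 | 7 | t
8 | 8 | r
8 | 8 | t

yes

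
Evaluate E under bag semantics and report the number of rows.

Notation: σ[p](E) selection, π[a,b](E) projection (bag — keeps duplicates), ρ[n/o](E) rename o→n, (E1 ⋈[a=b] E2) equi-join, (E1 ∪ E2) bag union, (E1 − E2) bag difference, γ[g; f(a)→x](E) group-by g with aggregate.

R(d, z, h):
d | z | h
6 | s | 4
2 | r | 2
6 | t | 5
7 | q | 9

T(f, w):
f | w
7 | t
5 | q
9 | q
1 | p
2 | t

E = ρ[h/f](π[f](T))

Row counts bottom-up:
  T → 5
  π[f](T) → 5
  ρ[h/f](π[f](T)) → 5

|E| = 5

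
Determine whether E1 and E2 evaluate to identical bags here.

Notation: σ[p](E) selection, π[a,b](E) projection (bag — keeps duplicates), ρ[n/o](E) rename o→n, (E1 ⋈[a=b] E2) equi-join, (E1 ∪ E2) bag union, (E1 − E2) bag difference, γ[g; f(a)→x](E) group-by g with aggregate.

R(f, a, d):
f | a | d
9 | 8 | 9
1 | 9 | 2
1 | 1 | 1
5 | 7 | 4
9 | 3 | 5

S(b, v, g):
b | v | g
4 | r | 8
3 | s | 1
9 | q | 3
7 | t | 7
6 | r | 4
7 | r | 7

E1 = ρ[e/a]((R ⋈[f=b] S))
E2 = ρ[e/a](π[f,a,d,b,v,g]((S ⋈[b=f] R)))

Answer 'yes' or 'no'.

E1 row counts bottom-up:
  R → 5
  S → 6
  (R ⋈[f=b] S) → 2
  ρ[e/a]((R ⋈[f=b] S)) → 2
E2 row counts bottom-up:
  S → 6
  R → 5
  (S ⋈[b=f] R) → 2
  π[f,a,d,b,v,g]((S ⋈[b=f] R)) → 2
  ρ[e/a](π[f,a,d,b,v,g]((S ⋈[b=f] R))) → 2

E1 and E2 produce the same multiset:
f | e | d | b | v | g
9 | 3 | 5 | 9 | q | 3
9 | 8 | 9 | 9 | q | 3

yes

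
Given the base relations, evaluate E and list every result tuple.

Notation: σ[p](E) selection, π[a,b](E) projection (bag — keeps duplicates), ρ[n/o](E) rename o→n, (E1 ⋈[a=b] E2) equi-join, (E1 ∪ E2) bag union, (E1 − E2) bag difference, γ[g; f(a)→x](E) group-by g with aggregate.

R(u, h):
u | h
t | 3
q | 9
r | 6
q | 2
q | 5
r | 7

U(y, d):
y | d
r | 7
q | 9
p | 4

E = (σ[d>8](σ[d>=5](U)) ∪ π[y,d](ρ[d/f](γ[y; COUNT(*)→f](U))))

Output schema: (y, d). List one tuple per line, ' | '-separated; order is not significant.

Row counts bottom-up:
  U → 3
  σ[d>=5](U) → 2
  σ[d>8](σ[d>=5](U)) → 1
  U → 3
  γ[y; COUNT(*)→f](U) → 3
  ρ[d/f](γ[y; COUNT(*)→f](U)) → 3
  π[y,d](ρ[d/f](γ[y; COUNT(*)→f](U))) → 3
  (σ[d>8](σ[d>=5](U)) ∪ π[y,d](ρ[d/f](γ[y; COUNT(*)→f](U)))) → 4

== RESULT ==
y | d
p | 1
q | 1
q | 9
r | 1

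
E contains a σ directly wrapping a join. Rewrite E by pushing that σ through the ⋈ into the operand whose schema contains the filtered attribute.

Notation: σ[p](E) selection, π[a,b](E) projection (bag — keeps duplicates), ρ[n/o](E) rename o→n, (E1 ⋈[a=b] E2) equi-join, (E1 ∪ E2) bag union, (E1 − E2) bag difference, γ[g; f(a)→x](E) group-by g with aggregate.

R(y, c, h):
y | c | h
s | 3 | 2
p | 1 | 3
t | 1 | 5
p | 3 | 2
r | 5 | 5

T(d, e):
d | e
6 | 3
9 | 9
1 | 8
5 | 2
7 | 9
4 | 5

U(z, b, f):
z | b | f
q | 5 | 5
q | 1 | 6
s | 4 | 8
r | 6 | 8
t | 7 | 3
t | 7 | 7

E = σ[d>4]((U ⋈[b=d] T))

σ filters on d, owned by the right side.
E' = (U ⋈[b=d] σ[d>4](T))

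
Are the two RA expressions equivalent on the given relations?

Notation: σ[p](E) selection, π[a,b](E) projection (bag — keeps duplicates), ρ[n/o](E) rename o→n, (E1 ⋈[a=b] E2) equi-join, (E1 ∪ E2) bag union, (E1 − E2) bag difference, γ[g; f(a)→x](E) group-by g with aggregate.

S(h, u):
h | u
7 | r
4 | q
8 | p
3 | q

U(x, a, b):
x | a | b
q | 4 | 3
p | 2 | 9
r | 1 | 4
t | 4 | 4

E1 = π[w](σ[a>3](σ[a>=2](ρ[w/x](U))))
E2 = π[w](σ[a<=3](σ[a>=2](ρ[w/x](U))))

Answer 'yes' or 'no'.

E1 row counts bottom-up:
  U → 4
  ρ[w/x](U) → 4
  σ[a>=2](ρ[w/x](U)) → 3
  σ[a>3](σ[a>=2](ρ[w/x](U))) → 2
  π[w](σ[a>3](σ[a>=2](ρ[w/x](U)))) → 2
E2 row counts bottom-up:
  U → 4
  ρ[w/x](U) → 4
  σ[a>=2](ρ[w/x](U)) → 3
  σ[a<=3](σ[a>=2](ρ[w/x](U))) → 1
  π[w](σ[a<=3](σ[a>=2](ρ[w/x](U)))) → 1

E1 result:
w
q
t
E2 result:
w
p
Witness: ('t',) appears 1× in E1 but 0× in E2.

no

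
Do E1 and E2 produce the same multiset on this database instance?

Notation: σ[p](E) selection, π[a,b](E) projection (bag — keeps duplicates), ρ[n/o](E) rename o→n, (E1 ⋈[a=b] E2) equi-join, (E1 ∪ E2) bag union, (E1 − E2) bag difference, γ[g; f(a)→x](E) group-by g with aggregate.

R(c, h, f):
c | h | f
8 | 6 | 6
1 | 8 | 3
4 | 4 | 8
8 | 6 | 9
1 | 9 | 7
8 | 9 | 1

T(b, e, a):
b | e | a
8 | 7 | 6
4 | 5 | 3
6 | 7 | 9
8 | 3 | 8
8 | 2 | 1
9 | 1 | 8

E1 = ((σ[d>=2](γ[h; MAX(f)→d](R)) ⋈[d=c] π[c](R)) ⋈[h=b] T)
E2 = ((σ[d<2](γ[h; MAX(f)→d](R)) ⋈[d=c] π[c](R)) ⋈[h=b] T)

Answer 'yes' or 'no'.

E1 subexpression sizes:
  R → 6
  γ[h; MAX(f)→d](R) → 4
  σ[d>=2](γ[h; MAX(f)→d](R)) → 4
  R → 6
  π[c](R) → 6
  (σ[d>=2](γ[h; MAX(f)→d](R)) ⋈[d=c] π[c](R)) → 3
  T → 6
  ((σ[d>=2](γ[h; MAX(f)→d](R)) ⋈[d=c] π[c](R)) ⋈[h=b] T) → 3
E2 subexpression sizes:
  R → 6
  γ[h; MAX(f)→d](R) → 4
  σ[d<2](γ[h; MAX(f)→d](R)) → 0
  R → 6
  π[c](R) → 6
  (σ[d<2](γ[h; MAX(f)→d](R)) ⋈[d=c] π[c](R)) → 0
  T → 6
  ((σ[d<2](γ[h; MAX(f)→d](R)) ⋈[d=c] π[c](R)) ⋈[h=b] T) → 0

E1 result:
h | d | c | b | e | a
4 | 8 | 8 | 4 | 5 | 3
4 | 8 | 8 | 4 | 5 | 3
4 | 8 | 8 | 4 | 5 | 3
E2 result:
h | d | c | b | e | a
(0 rows)
Witness: (4, 8, 8, 4, 5, 3) appears 3× in E1 but 0× in E2.

no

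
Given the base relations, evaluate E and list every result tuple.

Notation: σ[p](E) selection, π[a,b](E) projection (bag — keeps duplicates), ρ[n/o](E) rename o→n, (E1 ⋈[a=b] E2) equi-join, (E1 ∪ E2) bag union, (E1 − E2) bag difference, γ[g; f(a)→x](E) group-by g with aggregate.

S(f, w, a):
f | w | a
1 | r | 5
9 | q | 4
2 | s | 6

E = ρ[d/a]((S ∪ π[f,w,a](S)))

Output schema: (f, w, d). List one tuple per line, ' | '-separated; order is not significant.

Subexpression sizes:
  S → 3
  S → 3
  π[f,w,a](S) → 3
  (S ∪ π[f,w,a](S)) → 6
  ρ[d/a]((S ∪ π[f,w,a](S))) → 6

== RESULT ==
f | w | d
1 | r | 5
1 | r | 5
2 | s | 6
2 | s | 6
9 | q | 4
9 | q | 4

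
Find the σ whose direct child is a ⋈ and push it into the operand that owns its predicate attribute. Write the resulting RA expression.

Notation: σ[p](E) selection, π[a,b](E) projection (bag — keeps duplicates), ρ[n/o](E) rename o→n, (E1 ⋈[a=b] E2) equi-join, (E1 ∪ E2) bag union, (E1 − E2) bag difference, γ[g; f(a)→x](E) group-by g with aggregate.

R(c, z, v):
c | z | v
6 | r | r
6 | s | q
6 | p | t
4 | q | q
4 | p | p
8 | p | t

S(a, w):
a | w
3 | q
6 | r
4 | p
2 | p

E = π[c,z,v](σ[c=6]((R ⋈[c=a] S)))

σ filters on c, owned by the left side.
E' = π[c,z,v]((σ[c=6](R) ⋈[c=a] S))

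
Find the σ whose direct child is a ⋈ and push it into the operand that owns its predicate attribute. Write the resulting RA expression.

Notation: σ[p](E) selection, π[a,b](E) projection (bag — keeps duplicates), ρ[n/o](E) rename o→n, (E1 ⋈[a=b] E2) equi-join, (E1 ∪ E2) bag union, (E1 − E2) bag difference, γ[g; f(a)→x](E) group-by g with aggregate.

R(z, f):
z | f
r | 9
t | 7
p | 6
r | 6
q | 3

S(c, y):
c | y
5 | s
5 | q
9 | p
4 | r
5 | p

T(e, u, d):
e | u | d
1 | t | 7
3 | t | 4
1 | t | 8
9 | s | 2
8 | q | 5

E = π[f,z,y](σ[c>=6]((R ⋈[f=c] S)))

σ filters on c, owned by the right side.
E' = π[f,z,y]((R ⋈[f=c] σ[c>=6](S)))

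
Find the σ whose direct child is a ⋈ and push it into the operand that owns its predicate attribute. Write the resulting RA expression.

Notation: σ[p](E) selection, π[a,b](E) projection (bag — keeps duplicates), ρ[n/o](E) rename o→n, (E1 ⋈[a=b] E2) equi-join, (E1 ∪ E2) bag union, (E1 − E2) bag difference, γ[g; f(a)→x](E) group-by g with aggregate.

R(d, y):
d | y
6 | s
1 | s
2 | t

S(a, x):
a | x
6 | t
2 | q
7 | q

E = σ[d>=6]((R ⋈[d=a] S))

σ filters on d, owned by the left side.
E' = (σ[d>=6](R) ⋈[d=a] S)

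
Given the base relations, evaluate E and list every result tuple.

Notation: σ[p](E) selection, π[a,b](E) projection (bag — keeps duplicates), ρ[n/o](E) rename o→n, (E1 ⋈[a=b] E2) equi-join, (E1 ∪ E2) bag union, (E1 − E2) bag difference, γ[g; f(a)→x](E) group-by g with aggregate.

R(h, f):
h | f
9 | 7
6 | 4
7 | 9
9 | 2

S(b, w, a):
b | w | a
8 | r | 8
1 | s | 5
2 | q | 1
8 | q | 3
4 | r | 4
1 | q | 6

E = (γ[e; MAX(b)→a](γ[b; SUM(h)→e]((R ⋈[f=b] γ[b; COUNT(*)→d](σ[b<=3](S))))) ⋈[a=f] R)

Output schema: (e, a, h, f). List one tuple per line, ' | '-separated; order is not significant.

Row counts bottom-up:
  R → 4
  S → 6
  σ[b<=3](S) → 3
  γ[b; COUNT(*)→d](σ[b<=3](S)) → 2
  (R ⋈[f=b] γ[b; COUNT(*)→d](σ[b<=3](S))) → 1
  γ[b; SUM(h)→e]((R ⋈[f=b] γ[b; COUNT(*)→d](σ[b<=3](S)))) → 1
  γ[e; MAX(b)→a](γ[b; SUM(h)→e]((R ⋈[f=b] γ[b; COUNT(*)→d](σ[b<=3](S))))) → 1
  R → 4
  (γ[e; MAX(b)→a](γ[b; SUM(h)→e]((R ⋈[f=b] γ[b; COUNT(*)→d](σ[b<=3](S))))) ⋈[a=f] R) → 1

== RESULT ==
e | a | h | f
9 | 2 | 9 | 2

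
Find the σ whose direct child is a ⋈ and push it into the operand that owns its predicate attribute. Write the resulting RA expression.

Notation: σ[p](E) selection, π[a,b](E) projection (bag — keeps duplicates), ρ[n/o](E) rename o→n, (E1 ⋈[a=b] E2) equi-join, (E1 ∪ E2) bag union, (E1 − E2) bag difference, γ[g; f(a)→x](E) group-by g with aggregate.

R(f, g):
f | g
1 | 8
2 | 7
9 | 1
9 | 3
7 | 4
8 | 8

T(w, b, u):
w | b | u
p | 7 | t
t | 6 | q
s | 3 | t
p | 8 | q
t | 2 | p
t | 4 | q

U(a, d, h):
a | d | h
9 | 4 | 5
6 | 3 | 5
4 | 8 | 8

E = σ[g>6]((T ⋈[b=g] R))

σ filters on g, owned by the right side.
E' = (T ⋈[b=g] σ[g>6](R))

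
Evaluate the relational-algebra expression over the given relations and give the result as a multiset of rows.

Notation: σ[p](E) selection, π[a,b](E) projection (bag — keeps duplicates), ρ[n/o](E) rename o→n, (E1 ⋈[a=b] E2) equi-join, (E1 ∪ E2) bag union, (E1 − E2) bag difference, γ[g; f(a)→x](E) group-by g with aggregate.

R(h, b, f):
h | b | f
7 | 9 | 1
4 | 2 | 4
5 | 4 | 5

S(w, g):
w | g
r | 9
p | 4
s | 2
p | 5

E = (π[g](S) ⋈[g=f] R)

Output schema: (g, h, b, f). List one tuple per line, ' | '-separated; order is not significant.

Per-node cardinality:
  S → 4
  π[g](S) → 4
  R → 3
  (π[g](S) ⋈[g=f] R) → 2

== RESULT ==
g | h | b | f
4 | 4 | 2 | 4
5 | 5 | 4 | 5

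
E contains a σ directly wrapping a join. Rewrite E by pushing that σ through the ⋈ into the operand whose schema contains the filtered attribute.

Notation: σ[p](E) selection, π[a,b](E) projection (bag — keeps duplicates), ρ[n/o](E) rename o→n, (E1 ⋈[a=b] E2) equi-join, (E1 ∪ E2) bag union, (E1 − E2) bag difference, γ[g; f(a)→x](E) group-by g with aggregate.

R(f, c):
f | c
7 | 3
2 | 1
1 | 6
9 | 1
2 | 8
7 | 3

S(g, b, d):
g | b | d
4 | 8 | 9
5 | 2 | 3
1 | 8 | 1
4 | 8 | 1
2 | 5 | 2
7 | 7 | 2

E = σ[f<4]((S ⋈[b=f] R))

σ filters on f, owned by the right side.
E' = (S ⋈[b=f] σ[f<4](R))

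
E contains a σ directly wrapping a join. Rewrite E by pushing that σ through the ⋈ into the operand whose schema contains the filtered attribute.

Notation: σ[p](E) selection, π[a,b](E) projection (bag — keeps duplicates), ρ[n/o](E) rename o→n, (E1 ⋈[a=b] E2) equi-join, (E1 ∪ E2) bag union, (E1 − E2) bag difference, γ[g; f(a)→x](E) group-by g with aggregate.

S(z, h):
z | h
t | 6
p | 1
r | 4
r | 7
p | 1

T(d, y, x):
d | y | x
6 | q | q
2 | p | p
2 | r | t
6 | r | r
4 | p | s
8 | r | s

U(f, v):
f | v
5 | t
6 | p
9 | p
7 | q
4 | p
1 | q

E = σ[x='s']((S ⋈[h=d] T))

σ filters on x, owned by the right side.
E' = (S ⋈[h=d] σ[x='s'](T))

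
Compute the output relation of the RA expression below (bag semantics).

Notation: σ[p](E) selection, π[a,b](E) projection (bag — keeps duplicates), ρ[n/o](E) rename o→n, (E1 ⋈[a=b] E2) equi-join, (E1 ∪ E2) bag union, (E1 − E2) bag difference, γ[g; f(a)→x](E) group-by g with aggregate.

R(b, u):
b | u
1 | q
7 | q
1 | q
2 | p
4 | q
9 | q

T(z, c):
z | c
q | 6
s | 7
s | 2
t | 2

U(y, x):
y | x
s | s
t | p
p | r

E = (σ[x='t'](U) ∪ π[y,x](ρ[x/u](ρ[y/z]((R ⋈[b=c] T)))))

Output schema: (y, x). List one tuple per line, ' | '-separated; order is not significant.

Per-node cardinality:
  U → 3
  σ[x='t'](U) → 0
  R → 6
  T → 4
  (R ⋈[b=c] T) → 3
  ρ[y/z]((R ⋈[b=c] T)) → 3
  ρ[x/u](ρ[y/z]((R ⋈[b=c] T))) → 3
  π[y,x](ρ[x/u](ρ[y/z]((R ⋈[b=c] T)))) → 3
  (σ[x='t'](U) ∪ π[y,x](ρ[x/u](ρ[y/z]((R ⋈[b=c] T))))) → 3

== RESULT ==
y | x
s | p
s | q
t | p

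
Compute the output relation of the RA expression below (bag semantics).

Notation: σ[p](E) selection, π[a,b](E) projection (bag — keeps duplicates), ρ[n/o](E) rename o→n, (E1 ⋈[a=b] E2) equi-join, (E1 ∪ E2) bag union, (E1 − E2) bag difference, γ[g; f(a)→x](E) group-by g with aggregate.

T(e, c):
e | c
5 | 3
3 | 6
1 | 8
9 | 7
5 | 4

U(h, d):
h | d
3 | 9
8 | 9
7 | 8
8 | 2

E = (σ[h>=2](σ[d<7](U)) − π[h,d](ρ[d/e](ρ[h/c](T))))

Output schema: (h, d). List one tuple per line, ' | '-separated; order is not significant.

Per-node cardinality:
  U → 4
  σ[d<7](U) → 1
  σ[h>=2](σ[d<7](U)) → 1
  T → 5
  ρ[h/c](T) → 5
  ρ[d/e](ρ[h/c](T)) → 5
  π[h,d](ρ[d/e](ρ[h/c](T))) → 5
  (σ[h>=2](σ[d<7](U)) − π[h,d](ρ[d/e](ρ[h/c](T)))) → 1

== RESULT ==
h | d
8 | 2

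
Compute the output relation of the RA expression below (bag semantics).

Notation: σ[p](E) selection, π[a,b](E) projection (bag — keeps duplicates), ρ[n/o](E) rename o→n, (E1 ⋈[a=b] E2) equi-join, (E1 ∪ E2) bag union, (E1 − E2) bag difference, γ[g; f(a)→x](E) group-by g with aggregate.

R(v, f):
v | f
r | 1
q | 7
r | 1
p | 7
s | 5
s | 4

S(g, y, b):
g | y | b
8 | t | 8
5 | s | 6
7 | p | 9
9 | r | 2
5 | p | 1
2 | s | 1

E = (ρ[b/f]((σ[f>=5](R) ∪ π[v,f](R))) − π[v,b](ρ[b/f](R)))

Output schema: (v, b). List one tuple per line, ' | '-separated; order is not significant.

Per-node cardinality:
  R → 6
  σ[f>=5](R) → 3
  R → 6
  π[v,f](R) → 6
  (σ[f>=5](R) ∪ π[v,f](R)) → 9
  ρ[b/f]((σ[f>=5](R) ∪ π[v,f](R))) → 9
  R → 6
  ρ[b/f](R) → 6
  π[v,b](ρ[b/f](R)) → 6
  (ρ[b/f]((σ[f>=5](R) ∪ π[v,f](R))) − π[v,b](ρ[b/f](R))) → 3

== RESULT ==
v | b
p | 7
q | 7
s | 5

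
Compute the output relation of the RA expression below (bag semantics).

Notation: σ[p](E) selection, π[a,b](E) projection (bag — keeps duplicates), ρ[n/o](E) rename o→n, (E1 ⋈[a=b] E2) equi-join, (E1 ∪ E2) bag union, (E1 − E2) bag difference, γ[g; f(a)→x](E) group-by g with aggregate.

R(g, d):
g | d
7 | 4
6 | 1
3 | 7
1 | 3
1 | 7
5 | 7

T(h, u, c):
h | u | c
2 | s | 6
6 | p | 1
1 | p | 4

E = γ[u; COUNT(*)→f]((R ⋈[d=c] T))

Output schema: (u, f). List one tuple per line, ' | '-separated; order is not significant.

Per-node cardinality:
  R → 6
  T → 3
  (R ⋈[d=c] T) → 2
  γ[u; COUNT(*)→f]((R ⋈[d=c] T)) → 1

== RESULT ==
u | f
p | 2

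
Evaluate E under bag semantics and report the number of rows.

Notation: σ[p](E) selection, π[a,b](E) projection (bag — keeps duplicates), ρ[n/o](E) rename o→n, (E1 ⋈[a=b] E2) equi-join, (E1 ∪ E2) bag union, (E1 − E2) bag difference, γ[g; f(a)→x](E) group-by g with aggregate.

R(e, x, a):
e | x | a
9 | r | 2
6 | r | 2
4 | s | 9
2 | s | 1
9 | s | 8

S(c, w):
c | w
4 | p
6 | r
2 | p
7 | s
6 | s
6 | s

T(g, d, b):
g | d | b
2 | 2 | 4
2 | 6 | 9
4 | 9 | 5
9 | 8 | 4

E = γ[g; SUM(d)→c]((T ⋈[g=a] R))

Subexpression sizes:
  T → 4
  R → 5
  (T ⋈[g=a] R) → 5
  γ[g; SUM(d)→c]((T ⋈[g=a] R)) → 2

|E| = 2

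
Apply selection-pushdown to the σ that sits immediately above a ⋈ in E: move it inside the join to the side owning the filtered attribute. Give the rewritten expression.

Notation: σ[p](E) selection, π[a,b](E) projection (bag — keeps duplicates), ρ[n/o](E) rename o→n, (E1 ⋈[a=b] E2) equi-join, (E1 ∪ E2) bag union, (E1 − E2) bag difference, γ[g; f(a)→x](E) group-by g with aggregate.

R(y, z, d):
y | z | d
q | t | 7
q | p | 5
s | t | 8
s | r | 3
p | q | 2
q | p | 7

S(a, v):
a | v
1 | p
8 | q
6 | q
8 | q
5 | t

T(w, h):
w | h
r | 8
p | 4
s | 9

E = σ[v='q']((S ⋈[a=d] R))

σ filters on v, owned by the left side.
E' = (σ[v='q'](S) ⋈[a=d] R)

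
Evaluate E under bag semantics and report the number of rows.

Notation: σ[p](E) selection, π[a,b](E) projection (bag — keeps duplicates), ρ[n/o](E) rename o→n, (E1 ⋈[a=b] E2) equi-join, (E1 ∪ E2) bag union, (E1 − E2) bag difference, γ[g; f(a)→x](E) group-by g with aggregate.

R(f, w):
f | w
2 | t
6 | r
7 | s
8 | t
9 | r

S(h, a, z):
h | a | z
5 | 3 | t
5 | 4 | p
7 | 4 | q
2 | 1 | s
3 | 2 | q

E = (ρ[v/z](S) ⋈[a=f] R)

Row counts bottom-up:
  S → 5
  ρ[v/z](S) → 5
  R → 5
  (ρ[v/z](S) ⋈[a=f] R) → 1

|E| = 1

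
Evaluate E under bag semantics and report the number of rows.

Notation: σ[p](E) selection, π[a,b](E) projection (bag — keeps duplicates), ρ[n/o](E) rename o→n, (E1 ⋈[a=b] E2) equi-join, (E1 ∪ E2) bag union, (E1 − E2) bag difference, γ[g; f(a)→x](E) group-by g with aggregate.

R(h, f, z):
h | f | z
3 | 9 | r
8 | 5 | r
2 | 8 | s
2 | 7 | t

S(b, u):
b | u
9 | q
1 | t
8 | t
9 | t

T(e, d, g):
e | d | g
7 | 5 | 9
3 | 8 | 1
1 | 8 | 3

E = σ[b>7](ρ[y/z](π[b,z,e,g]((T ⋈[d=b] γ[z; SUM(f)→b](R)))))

Per-node cardinality:
  T → 3
  R → 4
  γ[z; SUM(f)→b](R) → 3
  (T ⋈[d=b] γ[z; SUM(f)→b](R)) → 2
  π[b,z,e,g]((T ⋈[d=b] γ[z; SUM(f)→b](R))) → 2
  ρ[y/z](π[b,z,e,g]((T ⋈[d=b] γ[z; SUM(f)→b](R)))) → 2
  σ[b>7](ρ[y/z](π[b,z,e,g]((T ⋈[d=b] γ[z; SUM(f)→b](R))))) → 2

|E| = 2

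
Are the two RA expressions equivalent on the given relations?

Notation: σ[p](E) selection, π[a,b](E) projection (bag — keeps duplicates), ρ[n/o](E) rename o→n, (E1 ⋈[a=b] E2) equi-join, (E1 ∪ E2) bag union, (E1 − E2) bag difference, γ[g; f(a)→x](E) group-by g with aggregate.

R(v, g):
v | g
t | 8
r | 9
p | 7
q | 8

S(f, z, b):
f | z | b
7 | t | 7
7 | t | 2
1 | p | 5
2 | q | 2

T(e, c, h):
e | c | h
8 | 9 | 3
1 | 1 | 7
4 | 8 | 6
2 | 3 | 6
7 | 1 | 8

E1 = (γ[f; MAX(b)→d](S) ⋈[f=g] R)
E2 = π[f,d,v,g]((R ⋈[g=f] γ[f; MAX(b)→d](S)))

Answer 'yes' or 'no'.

E1 stepwise |·|:
  S → 4
  γ[f; MAX(b)→d](S) → 3
  R → 4
  (γ[f; MAX(b)→d](S) ⋈[f=g] R) → 1
E2 stepwise |·|:
  R → 4
  S → 4
  γ[f; MAX(b)→d](S) → 3
  (R ⋈[g=f] γ[f; MAX(b)→d](S)) → 1
  π[f,d,v,g]((R ⋈[g=f] γ[f; MAX(b)→d](S))) → 1

E1 and E2 produce the same multiset:
f | d | v | g
7 | 7 | p | 7

yes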